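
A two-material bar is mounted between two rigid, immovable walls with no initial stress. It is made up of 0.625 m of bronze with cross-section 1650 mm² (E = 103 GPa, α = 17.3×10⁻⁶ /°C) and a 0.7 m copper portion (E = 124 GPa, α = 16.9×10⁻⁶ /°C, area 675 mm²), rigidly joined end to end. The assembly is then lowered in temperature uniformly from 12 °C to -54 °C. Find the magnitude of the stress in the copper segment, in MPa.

If the supports were absent, the total length change would be Σ αᵢΔT Lᵢ = 17.3×10⁻⁶×66×625 + 16.9×10⁻⁶×66×700 = 1.494 mm.
The rigid supports impose zero overall length change; the single axial force P common to all segments must satisfy P Σ Lᵢ/(AᵢEᵢ) = δ_free.
Σ Lᵢ/(AᵢEᵢ) = 625/(1650×103×10³) + 700/(675×124×10³) = 1.204×10⁻⁵ mm/N.
P = 1.494 / 1.204×10⁻⁵ = 124100 N = 124.1 kN, tensile.
σ_{copper} = P / A = 124100 / 675 = 183.9 MPa.

σ ≈ 184 MPa (tensile)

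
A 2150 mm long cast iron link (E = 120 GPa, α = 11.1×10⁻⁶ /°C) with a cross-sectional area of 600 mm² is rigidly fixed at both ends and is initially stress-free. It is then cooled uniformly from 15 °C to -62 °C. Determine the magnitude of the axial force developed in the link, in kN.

The ends cannot move, so σ = EαΔT = 120×10³ × 11.1×10⁻⁶ × 77 = 102.6 MPa.
Then P = σA = 102.6 × 600 mm² = 61.54 kN, tensile.

P ≈ 61.5 kN (tensile)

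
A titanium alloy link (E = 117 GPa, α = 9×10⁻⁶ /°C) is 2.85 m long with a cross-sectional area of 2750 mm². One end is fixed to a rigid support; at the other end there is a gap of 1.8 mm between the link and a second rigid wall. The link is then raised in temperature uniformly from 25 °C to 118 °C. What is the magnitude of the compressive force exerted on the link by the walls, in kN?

Unrestrained expansion: δ_free = αΔT L = 9×10⁻⁶ × 93 × 2850 = 2.385 mm.
This exceeds the 1.8 mm gap, so the wall pushes back. The portion of expansion that must be recovered elastically is δ_free − gap = 2.385 − 1.8 = 0.5855 mm.
So σ = E(δ_free − g)/L = 117×10³ × 0.5855/2850 = 24.03 MPa.
Force on the wall = σA = 24.03 × 2750 mm² = 66.09 kN.

P ≈ 66.1 kN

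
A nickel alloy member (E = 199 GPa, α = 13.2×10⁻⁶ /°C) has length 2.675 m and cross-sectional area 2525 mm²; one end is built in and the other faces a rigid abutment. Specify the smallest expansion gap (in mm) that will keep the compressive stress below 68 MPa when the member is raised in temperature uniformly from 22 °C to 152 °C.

g ≈ 3.68 mm

With no wall the member would lengthen by αΔT L = 13.2×10⁻⁶ × 130 × 2675 = 4.59 mm.
A stress of 68 MPa corresponds to the wall pushing the member back by σL/E = 68×2675/(199×10³) = 0.9141 mm.
So the gap has to take up the difference, g_min = δ_free − σL/E = 4.59 − 0.9141 = 3.676 mm.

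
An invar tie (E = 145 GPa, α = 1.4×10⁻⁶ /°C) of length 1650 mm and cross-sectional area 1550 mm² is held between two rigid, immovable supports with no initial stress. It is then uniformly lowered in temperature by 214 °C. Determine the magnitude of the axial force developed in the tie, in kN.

P ≈ 67.3 kN (tensile)

With zero net strain, σ = E·αΔT = 145 GPa × 1.4×10⁻⁶ × 214 = 43.44 MPa.
Then P = σA = 43.44 × 1550 mm² = 67.34 kN, tensile.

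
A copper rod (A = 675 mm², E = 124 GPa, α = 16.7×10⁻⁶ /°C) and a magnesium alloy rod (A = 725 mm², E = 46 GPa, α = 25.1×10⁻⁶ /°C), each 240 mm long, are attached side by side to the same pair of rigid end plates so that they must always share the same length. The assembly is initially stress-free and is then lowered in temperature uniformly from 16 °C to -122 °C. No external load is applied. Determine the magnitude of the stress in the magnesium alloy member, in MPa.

Both members must finish at the same length. With the larger α, the magnesium alloy tends to over-contract; the plates restrain it, putting the magnesium alloy in tension and the copper in compression. With no external load the two internal forces are equal and opposite, magnitude P.
Equating the net (thermal + elastic) strains gives |α₁ − α₂|·ΔT = P·[1/(A₁E₁) + 1/(A₂E₂)].
|α₁ − α₂|·ΔT = 8.4×10⁻⁶ × 138 = 0.001159.
1/(A₁E₁) + 1/(A₂E₂) = 1/(675×124×10³) + 1/(725×46×10³) = 4.193×10⁻⁸ N⁻¹.
So P = 0.001159 / 4.193×10⁻⁸ = 27.64 kN.
σ_{magnesium alloy} = P/A₂ = 27640/725 = 38.13 MPa, tensile.

σ ≈ 38.1 MPa (tensile)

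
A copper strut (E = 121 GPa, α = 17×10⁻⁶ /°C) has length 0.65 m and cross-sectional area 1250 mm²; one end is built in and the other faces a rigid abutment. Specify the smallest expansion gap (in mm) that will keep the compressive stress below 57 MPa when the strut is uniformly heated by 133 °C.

g ≈ 1.16 mm

With no wall the strut would lengthen by αΔT L = 17×10⁻⁶ × 133 × 650 = 1.47 mm.
A stress of 57 MPa corresponds to the wall pushing the strut back by σL/E = 57×650/(121×10³) = 0.3062 mm.
So the gap has to take up the difference, g_min = δ_free − σL/E = 1.47 − 0.3062 = 1.163 mm.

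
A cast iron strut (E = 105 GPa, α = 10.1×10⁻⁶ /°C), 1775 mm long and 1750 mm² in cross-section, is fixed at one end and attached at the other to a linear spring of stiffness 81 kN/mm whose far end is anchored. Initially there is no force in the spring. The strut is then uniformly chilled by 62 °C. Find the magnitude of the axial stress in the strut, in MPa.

The unrestrained thermal change is αΔT L = 10.1×10⁻⁶ × 62 × 1775 = 1.112 mm.
With a force P in the spring, the elastic change of the strut is PL/(AE) and that of the spring is P/k; compatibility requires their sum to equal δ_free.
P [ L/(AE) + 1/k ] = δ_free → P [ 1775/(1750×105×10³) + 1/(81×10³) ] = 1.112.
P = 1.112 / 2.201×10⁻⁵ = 50510 N.
σ = P/A = 50510/1750 = 28.86 MPa.

σ ≈ 28.9 MPa (tensile)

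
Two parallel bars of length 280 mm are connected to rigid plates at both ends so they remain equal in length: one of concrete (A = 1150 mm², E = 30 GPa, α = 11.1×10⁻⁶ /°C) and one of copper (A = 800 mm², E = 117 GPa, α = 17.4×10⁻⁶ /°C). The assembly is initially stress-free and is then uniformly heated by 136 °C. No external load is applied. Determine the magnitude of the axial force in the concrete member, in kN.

Both members must finish at the same length. With the larger α, the copper tends to over-expand; the plates restrain it, putting the copper in compression and the concrete in tension. With no external load the two internal forces are equal and opposite, magnitude P.
Compatibility of the two members (thermal + elastic change equal): (α₁ − α₂)ΔT = P·[1/(A₁E₁) + 1/(A₂E₂)].
|α₁ − α₂|·ΔT = 6.3×10⁻⁶ × 136 = 0.0008568.
1/(A₁E₁) + 1/(A₂E₂) = 1/(1150×30×10³) + 1/(800×117×10³) = 3.967×10⁻⁸ N⁻¹.
So P = 0.0008568 / 3.967×10⁻⁸ = 21.6 kN.

P ≈ 21.6 kN (tensile in the concrete)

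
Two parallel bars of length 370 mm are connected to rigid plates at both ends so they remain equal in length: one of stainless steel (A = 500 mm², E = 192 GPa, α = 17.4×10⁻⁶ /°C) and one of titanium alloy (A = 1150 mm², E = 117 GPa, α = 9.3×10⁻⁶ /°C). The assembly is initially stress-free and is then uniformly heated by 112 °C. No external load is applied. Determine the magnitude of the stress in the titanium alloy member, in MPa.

σ ≈ 44.2 MPa (tensile)

The stainless steel has the larger α, so on heating it would change length more than the titanium alloy if both were free. The rigid plates force a common final length, so the stainless steel is put into compression and the titanium alloy into tension, with equal and opposite forces P (no external load).
Setting the final lengths equal and cancelling L: (α₁ − α₂)ΔT = P/(A₁E₁) + P/(A₂E₂).
|α₁ − α₂|·ΔT = 8.1×10⁻⁶ × 112 = 0.0009072.
1/(A₁E₁) + 1/(A₂E₂) = 1/(500×192×10³) + 1/(1150×117×10³) = 1.785×10⁻⁸ N⁻¹.
So P = 0.0009072 / 1.785×10⁻⁸ = 50.83 kN.
σ_{titanium alloy} = P/A₂ = 50830/1150 = 44.2 MPa, tensile.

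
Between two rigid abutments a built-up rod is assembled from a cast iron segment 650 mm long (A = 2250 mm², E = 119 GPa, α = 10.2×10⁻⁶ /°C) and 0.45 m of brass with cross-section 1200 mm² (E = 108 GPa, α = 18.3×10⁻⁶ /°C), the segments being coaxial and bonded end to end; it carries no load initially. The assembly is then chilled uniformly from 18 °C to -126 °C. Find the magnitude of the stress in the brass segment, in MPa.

σ ≈ 302 MPa (tensile)

If the supports were absent, the total length change would be Σ αᵢΔT Lᵢ = 10.2×10⁻⁶×144×650 + 18.3×10⁻⁶×144×450 = 2.141 mm.
The walls prevent any net length change, so an axial force P (same in every segment) develops. Compatibility: P · Σ Lᵢ/(AᵢEᵢ) = δ_free.
The series flexibility is Σ Lᵢ/(AᵢEᵢ) = 650/(2250×119×10³) + 450/(1200×108×10³) = 5.9×10⁻⁶ mm/N.
So P = 2.141 / 5.9×10⁻⁶ = 362.8 kN, tensile.
σ_{brass} = P / A = 362800 / 1200 = 302.3 MPa.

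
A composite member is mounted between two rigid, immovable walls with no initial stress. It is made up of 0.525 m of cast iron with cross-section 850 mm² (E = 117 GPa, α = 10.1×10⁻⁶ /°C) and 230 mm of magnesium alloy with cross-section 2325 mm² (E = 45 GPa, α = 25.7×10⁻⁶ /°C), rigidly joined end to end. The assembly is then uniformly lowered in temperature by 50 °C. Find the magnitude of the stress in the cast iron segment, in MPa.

Free thermal contraction of the whole bar: Σ αᵢΔT Lᵢ = 10.1×10⁻⁶×50×525 + 25.7×10⁻⁶×50×230 = 0.5607 mm.
Since the ends are fixed, an axial force P builds up, equal in every segment, with P · Σ Lᵢ/(AᵢEᵢ) = δ_free.
The series flexibility is Σ Lᵢ/(AᵢEᵢ) = 525/(850×117×10³) + 230/(2325×45×10³) = 7.477×10⁻⁶ mm/N.
P = 0.5607 / 7.477×10⁻⁶ = 74980 N = 74.98 kN, tensile.
σ_{cast iron} = P / A = 74980 / 850 = 88.22 MPa.

σ ≈ 88.2 MPa (tensile)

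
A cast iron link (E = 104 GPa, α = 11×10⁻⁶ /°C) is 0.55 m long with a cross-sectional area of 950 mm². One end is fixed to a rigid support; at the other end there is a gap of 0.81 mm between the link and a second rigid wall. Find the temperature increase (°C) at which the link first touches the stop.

ΔT ≈ 134 °C

Contact occurs when the free expansion equals the gap: αΔT L = 0.81 mm.
So ΔT = g/(αL) = 0.81/(11×10⁻⁶ × 550) = 133.9 °C.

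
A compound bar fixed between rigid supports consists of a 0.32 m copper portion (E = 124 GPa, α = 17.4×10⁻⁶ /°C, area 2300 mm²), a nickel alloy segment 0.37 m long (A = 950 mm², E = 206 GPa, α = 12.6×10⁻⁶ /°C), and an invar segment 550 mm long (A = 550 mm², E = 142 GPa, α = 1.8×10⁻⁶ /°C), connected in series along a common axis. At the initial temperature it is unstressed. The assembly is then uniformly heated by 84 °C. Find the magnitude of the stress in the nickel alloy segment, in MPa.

If the supports were absent, the total length change would be Σ αᵢΔT Lᵢ = 17.4×10⁻⁶×84×320 + 12.6×10⁻⁶×84×370 + 1.8×10⁻⁶×84×550 = 0.9425 mm.
The rigid supports impose zero overall length change; the single axial force P common to all segments must satisfy P Σ Lᵢ/(AᵢEᵢ) = δ_free.
The series flexibility is Σ Lᵢ/(AᵢEᵢ) = 320/(2300×124×10³) + 370/(950×206×10³) + 550/(550×142×10³) = 1.005×10⁻⁵ mm/N.
So P = 0.9425 / 1.005×10⁻⁵ = 93.73 kN, compressive.
σ_{nickel alloy} = P / A = 93730 / 950 = 98.67 MPa.

σ ≈ 98.7 MPa (compressive)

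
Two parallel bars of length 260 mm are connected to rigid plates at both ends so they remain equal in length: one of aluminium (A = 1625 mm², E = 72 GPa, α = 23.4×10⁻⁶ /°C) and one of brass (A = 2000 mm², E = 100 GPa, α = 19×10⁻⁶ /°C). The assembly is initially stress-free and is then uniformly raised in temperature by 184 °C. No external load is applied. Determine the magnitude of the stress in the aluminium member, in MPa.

σ ≈ 36.8 MPa (compressive)

Equilibrium of a rigid end plate with no external load gives equal and opposite internal forces ±P in the two members. Since α_{aluminium} > α_{brass}, heating drives the aluminium into compression and the brass into tension.
Compatibility of the two members (thermal + elastic change equal): (α₁ − α₂)ΔT = P·[1/(A₁E₁) + 1/(A₂E₂)].
|α₁ − α₂|·ΔT = 4.4×10⁻⁶ × 184 = 0.0008096.
1/(A₁E₁) + 1/(A₂E₂) = 1/(1625×72×10³) + 1/(2000×100×10³) = 1.355×10⁻⁸ N⁻¹.
So P = 0.0008096 / 1.355×10⁻⁸ = 59.76 kN.
σ_{aluminium} = P/A₁ = 59760/1625 = 36.78 MPa, compressive.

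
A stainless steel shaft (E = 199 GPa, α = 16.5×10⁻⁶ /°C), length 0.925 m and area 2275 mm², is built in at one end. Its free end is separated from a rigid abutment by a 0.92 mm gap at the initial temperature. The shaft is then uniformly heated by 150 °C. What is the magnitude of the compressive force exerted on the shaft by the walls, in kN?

Unrestrained expansion: δ_free = αΔT L = 16.5×10⁻⁶ × 150 × 925 = 2.289 mm.
The gap closes (δ_free > 0.92 mm) and the wall then resists a further 2.289 − 0.92 = 1.369 mm of expansion.
Compatibility: PL/(AE) = 1.369 mm, so σ = P/A = E × (1.369/925) = 294.6 MPa.
Force on the wall = σA = 294.6 × 2275 mm² = 670.2 kN.

P ≈ 670 kN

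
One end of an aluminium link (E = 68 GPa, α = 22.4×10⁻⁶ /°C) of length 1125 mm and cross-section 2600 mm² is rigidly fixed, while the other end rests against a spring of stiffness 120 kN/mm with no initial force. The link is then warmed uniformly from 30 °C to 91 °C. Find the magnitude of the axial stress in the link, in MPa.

σ ≈ 40.2 MPa (compressive)

If the spring were absent the link would lengthen by αΔT L = 22.4×10⁻⁶ × 61 × 1125 = 1.537 mm.
With a force P in the spring, the elastic change of the link is PL/(AE) and that of the spring is P/k; compatibility requires their sum to equal δ_free.
So P = δ_free / [L/(AE) + 1/k] = 1.537 / [ 1125/(2600×68×10³) + 1/(120×10³) ].
P = 1.537 / 1.47×10⁻⁵ = 104600 N.
σ = P/A = 104600/2600 = 40.23 MPa.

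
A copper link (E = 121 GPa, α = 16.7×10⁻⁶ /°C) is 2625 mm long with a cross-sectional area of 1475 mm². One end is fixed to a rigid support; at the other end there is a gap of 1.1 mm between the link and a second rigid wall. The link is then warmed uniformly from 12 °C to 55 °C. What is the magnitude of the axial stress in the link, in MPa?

σ ≈ 36.2 MPa (compressive)

Unrestrained expansion: δ_free = αΔT L = 16.7×10⁻⁶ × 43 × 2625 = 1.885 mm.
The gap closes (δ_free > 1.1 mm) and the wall then resists a further 1.885 − 1.1 = 0.785 mm of expansion.
So σ = E(δ_free − g)/L = 121×10³ × 0.785/2625 = 36.19 MPa.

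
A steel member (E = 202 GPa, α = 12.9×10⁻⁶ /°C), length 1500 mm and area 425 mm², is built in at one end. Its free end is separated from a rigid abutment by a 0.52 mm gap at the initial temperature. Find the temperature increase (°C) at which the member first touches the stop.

ΔT ≈ 26.9 °C

The gap closes when αΔT L = 0.52 mm, since the member is still unstressed at that instant.
So ΔT = g/(αL) = 0.52/(12.9×10⁻⁶ × 1500) = 26.87 °C.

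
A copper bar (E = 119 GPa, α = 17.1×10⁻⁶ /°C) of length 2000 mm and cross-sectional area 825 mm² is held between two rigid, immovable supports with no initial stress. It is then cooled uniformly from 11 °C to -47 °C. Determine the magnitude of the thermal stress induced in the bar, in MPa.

σ ≈ 118 MPa (tensile)

With length fixed, the mechanical strain must cancel the thermal strain αΔT = 17.1×10⁻⁶ × 58 = 991.8×10⁻⁶.
Hence σ = E·αΔT = 119×10³ × 991.8×10⁻⁶ = 118 MPa, tensile.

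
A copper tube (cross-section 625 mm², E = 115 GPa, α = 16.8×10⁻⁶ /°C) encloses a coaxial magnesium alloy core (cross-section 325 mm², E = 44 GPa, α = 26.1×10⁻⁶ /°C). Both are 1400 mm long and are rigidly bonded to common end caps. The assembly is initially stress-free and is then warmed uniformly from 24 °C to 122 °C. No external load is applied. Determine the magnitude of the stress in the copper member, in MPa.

σ ≈ 17.4 MPa (tensile)

Equilibrium of a rigid end plate with no external load gives equal and opposite internal forces ±P in the two members. Since α_{magnesium alloy} > α_{copper}, heating drives the magnesium alloy into compression and the copper into tension.
Equating the net (thermal + elastic) strains gives |α₁ − α₂|·ΔT = P·[1/(A₁E₁) + 1/(A₂E₂)].
|α₁ − α₂|·ΔT = 9.3×10⁻⁶ × 98 = 0.0009114.
1/(A₁E₁) + 1/(A₂E₂) = 1/(625×115×10³) + 1/(325×44×10³) = 8.384×10⁻⁸ N⁻¹.
So P = 0.0009114 / 8.384×10⁻⁸ = 10.87 kN.
σ_{copper} = P/A₁ = 10870/625 = 17.39 MPa, tensile.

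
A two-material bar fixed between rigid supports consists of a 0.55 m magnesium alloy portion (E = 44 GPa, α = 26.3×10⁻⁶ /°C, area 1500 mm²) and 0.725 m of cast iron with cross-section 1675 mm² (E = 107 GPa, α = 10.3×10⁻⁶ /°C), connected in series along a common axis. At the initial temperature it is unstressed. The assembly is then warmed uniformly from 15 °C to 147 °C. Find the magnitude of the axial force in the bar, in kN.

If the supports were absent, the total length change would be Σ αᵢΔT Lᵢ = 26.3×10⁻⁶×132×550 + 10.3×10⁻⁶×132×725 = 2.895 mm.
The walls prevent any net length change, so an axial force P (same in every segment) develops. Compatibility: P · Σ Lᵢ/(AᵢEᵢ) = δ_free.
Σ Lᵢ/(AᵢEᵢ) = 550/(1500×44×10³) + 725/(1675×107×10³) = 1.238×10⁻⁵ mm/N.
So P = 2.895 / 1.238×10⁻⁵ = 233.9 kN, compressive.

P ≈ 234 kN (compressive)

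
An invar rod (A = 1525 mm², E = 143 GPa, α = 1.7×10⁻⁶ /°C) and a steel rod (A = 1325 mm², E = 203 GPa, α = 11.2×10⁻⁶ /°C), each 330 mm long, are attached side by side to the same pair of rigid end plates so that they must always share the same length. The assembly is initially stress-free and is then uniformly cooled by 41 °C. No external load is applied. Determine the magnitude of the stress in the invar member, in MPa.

σ ≈ 30.8 MPa (compressive)

Both members must finish at the same length. With the larger α, the steel tends to over-contract; the plates restrain it, putting the steel in tension and the invar in compression. With no external load the two internal forces are equal and opposite, magnitude P.
Equating the net (thermal + elastic) strains gives |α₁ − α₂|·ΔT = P·[1/(A₁E₁) + 1/(A₂E₂)].
|α₁ − α₂|·ΔT = 9.5×10⁻⁶ × 41 = 0.0003895.
1/(A₁E₁) + 1/(A₂E₂) = 1/(1525×143×10³) + 1/(1325×203×10³) = 8.303×10⁻⁹ N⁻¹.
So P = 0.0003895 / 8.303×10⁻⁹ = 46.91 kN.
σ_{invar} = P/A₁ = 46910/1525 = 30.76 MPa, compressive.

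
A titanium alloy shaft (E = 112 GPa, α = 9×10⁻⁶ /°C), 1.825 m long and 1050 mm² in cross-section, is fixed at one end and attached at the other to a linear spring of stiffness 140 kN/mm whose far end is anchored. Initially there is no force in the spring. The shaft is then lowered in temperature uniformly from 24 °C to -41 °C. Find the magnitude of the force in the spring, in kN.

P ≈ 47.1 kN

The unrestrained thermal change is αΔT L = 9×10⁻⁶ × 65 × 1825 = 1.068 mm.
Let P be the tensile force in the spring. The shaft extends elastically by PL/(AE) and the spring stretches by P/k; together these equal δ_free.
So P = δ_free / [L/(AE) + 1/k] = 1.068 / [ 1825/(1050×112×10³) + 1/(140×10³) ].
P = 1.068 / 2.266×10⁻⁵ = 47110 N.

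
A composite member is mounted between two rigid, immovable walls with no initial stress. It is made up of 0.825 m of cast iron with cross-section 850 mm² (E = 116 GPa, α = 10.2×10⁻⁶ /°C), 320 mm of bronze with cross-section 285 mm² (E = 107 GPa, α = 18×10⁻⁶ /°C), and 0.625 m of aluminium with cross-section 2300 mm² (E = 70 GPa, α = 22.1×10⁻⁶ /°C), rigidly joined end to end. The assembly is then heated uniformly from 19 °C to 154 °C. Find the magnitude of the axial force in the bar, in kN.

With the walls removed the bar would change length by δ_free = Σ αᵢΔT Lᵢ = 10.2×10⁻⁶×135×825 + 18×10⁻⁶×135×320 + 22.1×10⁻⁶×135×625 = 3.778 mm.
Since the ends are fixed, an axial force P builds up, equal in every segment, with P · Σ Lᵢ/(AᵢEᵢ) = δ_free.
The series flexibility is Σ Lᵢ/(AᵢEᵢ) = 825/(850×116×10³) + 320/(285×107×10³) + 625/(2300×70×10³) = 2.274×10⁻⁵ mm/N.
So P = 3.778 / 2.274×10⁻⁵ = 166.1 kN, compressive.

P ≈ 166 kN (compressive)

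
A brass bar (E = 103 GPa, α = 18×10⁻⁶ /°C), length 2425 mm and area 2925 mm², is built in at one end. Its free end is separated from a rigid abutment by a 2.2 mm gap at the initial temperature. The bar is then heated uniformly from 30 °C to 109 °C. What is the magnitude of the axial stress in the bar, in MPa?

If the wall were absent the bar would grow by αΔT L = 18×10⁻⁶ × 79 × 2425 = 3.448 mm.
This exceeds the 2.2 mm gap, so the wall pushes back. The portion of expansion that must be recovered elastically is δ_free − gap = 3.448 − 2.2 = 1.248 mm.
So σ = E(δ_free − g)/L = 103×10³ × 1.248/2425 = 53.02 MPa.

σ ≈ 53 MPa (compressive)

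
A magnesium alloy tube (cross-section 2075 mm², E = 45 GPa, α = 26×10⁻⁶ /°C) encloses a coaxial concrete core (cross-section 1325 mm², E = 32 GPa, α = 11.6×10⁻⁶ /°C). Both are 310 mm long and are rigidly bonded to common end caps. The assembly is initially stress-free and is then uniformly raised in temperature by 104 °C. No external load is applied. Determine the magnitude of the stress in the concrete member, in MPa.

σ ≈ 33 MPa (tensile)

Both members must finish at the same length. With the larger α, the magnesium alloy tends to over-expand; the plates restrain it, putting the magnesium alloy in compression and the concrete in tension. With no external load the two internal forces are equal and opposite, magnitude P.
Equating the net (thermal + elastic) strains gives |α₁ − α₂|·ΔT = P·[1/(A₁E₁) + 1/(A₂E₂)].
|α₁ − α₂|·ΔT = 14.4×10⁻⁶ × 104 = 0.001498.
1/(A₁E₁) + 1/(A₂E₂) = 1/(2075×45×10³) + 1/(1325×32×10³) = 3.429×10⁻⁸ N⁻¹.
So P = 0.001498 / 3.429×10⁻⁸ = 43.67 kN.
σ_{concrete} = P/A₂ = 43670/1325 = 32.96 MPa, tensile.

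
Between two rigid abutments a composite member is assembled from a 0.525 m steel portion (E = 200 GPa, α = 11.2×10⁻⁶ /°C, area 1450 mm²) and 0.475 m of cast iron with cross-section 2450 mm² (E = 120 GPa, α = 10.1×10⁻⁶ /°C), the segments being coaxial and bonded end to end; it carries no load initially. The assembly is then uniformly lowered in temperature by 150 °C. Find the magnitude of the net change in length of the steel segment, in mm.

If the supports were absent, the total length change would be Σ αᵢΔT Lᵢ = 11.2×10⁻⁶×150×525 + 10.1×10⁻⁶×150×475 = 1.602 mm.
The rigid supports impose zero overall length change; the single axial force P common to all segments must satisfy P Σ Lᵢ/(AᵢEᵢ) = δ_free.
Σ Lᵢ/(AᵢEᵢ) = 525/(1450×200×10³) + 475/(2450×120×10³) = 3.426×10⁻⁶ mm/N.
Hence P = δ_free / Σ(L/AE) = 1.602/3.426×10⁻⁶ = 467.5 kN (tensile).
For the steel segment, free thermal change = 11.2×10⁻⁶×150×525 = 0.882 mm and elastic change from P = 467500×525/(1450×200×10³) = 0.8463 mm; these oppose, so the net change is 0.0357 mm (segment shortens).

|ΔL| ≈ 0.0357 mm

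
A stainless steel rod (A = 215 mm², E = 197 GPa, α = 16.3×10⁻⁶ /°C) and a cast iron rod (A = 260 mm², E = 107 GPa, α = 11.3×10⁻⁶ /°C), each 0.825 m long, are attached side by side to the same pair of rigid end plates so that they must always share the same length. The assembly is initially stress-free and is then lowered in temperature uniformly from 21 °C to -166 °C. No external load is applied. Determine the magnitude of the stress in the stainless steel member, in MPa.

σ ≈ 73 MPa (tensile)

Equilibrium of a rigid end plate with no external load gives equal and opposite internal forces ±P in the two members. Since α_{stainless steel} > α_{cast iron}, cooling drives the stainless steel into tension and the cast iron into compression.
Setting the final lengths equal and cancelling L: (α₁ − α₂)ΔT = P/(A₁E₁) + P/(A₂E₂).
|α₁ − α₂|·ΔT = 5×10⁻⁶ × 187 = 0.000935.
1/(A₁E₁) + 1/(A₂E₂) = 1/(215×197×10³) + 1/(260×107×10³) = 5.956×10⁻⁸ N⁻¹.
So P = 0.000935 / 5.956×10⁻⁸ = 15.7 kN.
σ_{stainless steel} = P/A₁ = 15700/215 = 73.02 MPa, tensile.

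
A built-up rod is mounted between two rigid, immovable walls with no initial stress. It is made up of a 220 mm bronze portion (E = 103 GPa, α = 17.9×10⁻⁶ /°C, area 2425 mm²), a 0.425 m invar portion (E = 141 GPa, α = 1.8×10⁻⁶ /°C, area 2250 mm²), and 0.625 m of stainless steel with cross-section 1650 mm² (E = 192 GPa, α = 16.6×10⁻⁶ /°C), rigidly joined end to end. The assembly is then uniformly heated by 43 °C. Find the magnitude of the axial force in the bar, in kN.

P ≈ 155 kN (compressive)

If the supports were absent, the total length change would be Σ αᵢΔT Lᵢ = 17.9×10⁻⁶×43×220 + 1.8×10⁻⁶×43×425 + 16.6×10⁻⁶×43×625 = 0.6484 mm.
The walls prevent any net length change, so an axial force P (same in every segment) develops. Compatibility: P · Σ Lᵢ/(AᵢEᵢ) = δ_free.
Σ Lᵢ/(AᵢEᵢ) = 220/(2425×103×10³) + 425/(2250×141×10³) + 625/(1650×192×10³) = 4.193×10⁻⁶ mm/N.
Hence P = δ_free / Σ(L/AE) = 0.6484/4.193×10⁻⁶ = 154.6 kN (compressive).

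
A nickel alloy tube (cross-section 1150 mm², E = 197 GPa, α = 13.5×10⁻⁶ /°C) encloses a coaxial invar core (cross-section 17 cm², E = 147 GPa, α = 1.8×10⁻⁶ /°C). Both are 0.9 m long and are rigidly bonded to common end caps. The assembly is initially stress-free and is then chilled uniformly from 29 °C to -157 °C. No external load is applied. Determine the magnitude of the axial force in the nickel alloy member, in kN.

P ≈ 259 kN (tensile in the nickel alloy)

Equilibrium of a rigid end plate with no external load gives equal and opposite internal forces ±P in the two members. Since α_{nickel alloy} > α_{invar}, cooling drives the nickel alloy into tension and the invar into compression.
Equating the net (thermal + elastic) strains gives |α₁ − α₂|·ΔT = P·[1/(A₁E₁) + 1/(A₂E₂)].
|α₁ − α₂|·ΔT = 11.7×10⁻⁶ × 186 = 0.002176.
1/(A₁E₁) + 1/(A₂E₂) = 1/(1150×197×10³) + 1/(1700×147×10³) = 8.416×10⁻⁹ N⁻¹.
P = 0.002176 / 8.416×10⁻⁹ = 258600 N = 258.6 kN.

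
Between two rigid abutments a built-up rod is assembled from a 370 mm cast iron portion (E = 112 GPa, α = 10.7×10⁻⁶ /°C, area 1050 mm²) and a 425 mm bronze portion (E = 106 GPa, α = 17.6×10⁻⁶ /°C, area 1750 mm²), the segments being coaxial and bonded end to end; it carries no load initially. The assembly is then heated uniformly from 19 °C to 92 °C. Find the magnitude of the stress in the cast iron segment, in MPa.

If the supports were absent, the total length change would be Σ αᵢΔT Lᵢ = 10.7×10⁻⁶×73×370 + 17.6×10⁻⁶×73×425 = 0.835 mm.
The rigid supports impose zero overall length change; the single axial force P common to all segments must satisfy P Σ Lᵢ/(AᵢEᵢ) = δ_free.
Σ Lᵢ/(AᵢEᵢ) = 370/(1050×112×10³) + 425/(1750×106×10³) = 5.437×10⁻⁶ mm/N.
Hence P = δ_free / Σ(L/AE) = 0.835/5.437×10⁻⁶ = 153.6 kN (compressive).
σ_{cast iron} = P / A = 153600 / 1050 = 146.3 MPa.

σ ≈ 146 MPa (compressive)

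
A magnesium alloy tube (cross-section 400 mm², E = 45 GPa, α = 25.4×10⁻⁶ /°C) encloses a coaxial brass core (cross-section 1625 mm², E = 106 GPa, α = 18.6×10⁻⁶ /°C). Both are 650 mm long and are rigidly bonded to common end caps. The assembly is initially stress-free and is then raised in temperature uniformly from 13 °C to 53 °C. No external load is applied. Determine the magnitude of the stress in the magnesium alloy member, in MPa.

σ ≈ 11.1 MPa (compressive)

Equilibrium of a rigid end plate with no external load gives equal and opposite internal forces ±P in the two members. Since α_{magnesium alloy} > α_{brass}, heating drives the magnesium alloy into compression and the brass into tension.
Setting the final lengths equal and cancelling L: (α₁ − α₂)ΔT = P/(A₁E₁) + P/(A₂E₂).
|α₁ − α₂|·ΔT = 6.8×10⁻⁶ × 40 = 0.000272.
1/(A₁E₁) + 1/(A₂E₂) = 1/(400×45×10³) + 1/(1625×106×10³) = 6.136×10⁻⁸ N⁻¹.
P = 0.000272 / 6.136×10⁻⁸ = 4433 N = 4.433 kN.
σ_{magnesium alloy} = P/A₁ = 4433/400 = 11.08 MPa, compressive.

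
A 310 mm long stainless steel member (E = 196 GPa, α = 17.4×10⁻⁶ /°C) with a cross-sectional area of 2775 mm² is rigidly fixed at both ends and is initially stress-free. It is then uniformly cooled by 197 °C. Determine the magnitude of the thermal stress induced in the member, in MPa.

σ ≈ 672 MPa (tensile)

The supports are rigid, so the total axial strain is zero. The restrained thermal strain is ε = αΔT = 17.4×10⁻⁶ × 197 = 3427.8×10⁻⁶.
Hence σ = E·αΔT = 196×10³ × 3427.8×10⁻⁶ = 671.8 MPa, tensile.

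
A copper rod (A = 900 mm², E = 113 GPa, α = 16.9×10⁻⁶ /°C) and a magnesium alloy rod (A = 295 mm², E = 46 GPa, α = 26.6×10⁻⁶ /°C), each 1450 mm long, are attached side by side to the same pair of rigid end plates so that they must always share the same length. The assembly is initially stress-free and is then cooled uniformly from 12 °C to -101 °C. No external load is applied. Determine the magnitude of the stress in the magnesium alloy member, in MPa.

Both members must finish at the same length. With the larger α, the magnesium alloy tends to over-contract; the plates restrain it, putting the magnesium alloy in tension and the copper in compression. With no external load the two internal forces are equal and opposite, magnitude P.
Setting the final lengths equal and cancelling L: (α₁ − α₂)ΔT = P/(A₁E₁) + P/(A₂E₂).
|α₁ − α₂|·ΔT = 9.7×10⁻⁶ × 113 = 0.001096.
1/(A₁E₁) + 1/(A₂E₂) = 1/(900×113×10³) + 1/(295×46×10³) = 8.352×10⁻⁸ N⁻¹.
P = 0.001096 / 8.352×10⁻⁸ = 13120 N = 13.12 kN.
σ_{magnesium alloy} = P/A₂ = 13120/295 = 44.48 MPa, tensile.

σ ≈ 44.5 MPa (tensile)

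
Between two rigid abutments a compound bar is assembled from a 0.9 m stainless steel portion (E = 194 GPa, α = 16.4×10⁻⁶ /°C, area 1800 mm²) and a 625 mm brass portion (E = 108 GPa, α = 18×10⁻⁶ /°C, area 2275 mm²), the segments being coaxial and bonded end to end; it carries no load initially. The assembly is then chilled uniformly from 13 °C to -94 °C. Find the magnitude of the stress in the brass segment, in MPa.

σ ≈ 239 MPa (tensile)

Free thermal contraction of the whole bar: Σ αᵢΔT Lᵢ = 16.4×10⁻⁶×107×900 + 18×10⁻⁶×107×625 = 2.783 mm.
The rigid supports impose zero overall length change; the single axial force P common to all segments must satisfy P Σ Lᵢ/(AᵢEᵢ) = δ_free.
The series flexibility is Σ Lᵢ/(AᵢEᵢ) = 900/(1800×194×10³) + 625/(2275×108×10³) = 5.121×10⁻⁶ mm/N.
Hence P = δ_free / Σ(L/AE) = 2.783/5.121×10⁻⁶ = 543.5 kN (tensile).
σ_{brass} = P / A = 543500 / 2275 = 238.9 MPa.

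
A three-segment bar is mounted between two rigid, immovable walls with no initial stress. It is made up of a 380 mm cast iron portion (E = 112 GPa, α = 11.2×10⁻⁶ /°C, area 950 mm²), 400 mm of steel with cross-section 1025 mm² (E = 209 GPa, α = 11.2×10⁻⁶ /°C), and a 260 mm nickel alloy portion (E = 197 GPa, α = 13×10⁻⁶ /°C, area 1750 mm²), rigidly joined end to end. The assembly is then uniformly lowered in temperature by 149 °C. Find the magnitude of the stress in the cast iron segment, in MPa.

σ ≈ 307 MPa (tensile)

Free thermal contraction of the whole bar: Σ αᵢΔT Lᵢ = 11.2×10⁻⁶×149×380 + 11.2×10⁻⁶×149×400 + 13×10⁻⁶×149×260 = 1.805 mm.
Since the ends are fixed, an axial force P builds up, equal in every segment, with P · Σ Lᵢ/(AᵢEᵢ) = δ_free.
Σ Lᵢ/(AᵢEᵢ) = 380/(950×112×10³) + 400/(1025×209×10³) + 260/(1750×197×10³) = 6.193×10⁻⁶ mm/N.
Hence P = δ_free / Σ(L/AE) = 1.805/6.193×10⁻⁶ = 291.5 kN (tensile).
σ_{cast iron} = P / A = 291500 / 950 = 306.9 MPa.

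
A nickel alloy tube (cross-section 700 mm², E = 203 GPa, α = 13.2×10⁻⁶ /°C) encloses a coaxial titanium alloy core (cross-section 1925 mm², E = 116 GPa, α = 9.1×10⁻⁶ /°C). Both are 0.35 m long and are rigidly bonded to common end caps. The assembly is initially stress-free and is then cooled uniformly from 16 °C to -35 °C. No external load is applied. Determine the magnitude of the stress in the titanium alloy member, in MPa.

σ ≈ 9.43 MPa (compressive)

The nickel alloy has the larger α, so on cooling it would change length more than the titanium alloy if both were free. The rigid plates force a common final length, so the nickel alloy is put into tension and the titanium alloy into compression, with equal and opposite forces P (no external load).
Equating the net (thermal + elastic) strains gives |α₁ − α₂|·ΔT = P·[1/(A₁E₁) + 1/(A₂E₂)].
|α₁ − α₂|·ΔT = 4.1×10⁻⁶ × 51 = 0.0002091.
1/(A₁E₁) + 1/(A₂E₂) = 1/(700×203×10³) + 1/(1925×116×10³) = 1.152×10⁻⁸ N⁻¹.
So P = 0.0002091 / 1.152×10⁻⁸ = 18.16 kN.
σ_{titanium alloy} = P/A₂ = 18160/1925 = 9.433 MPa, compressive.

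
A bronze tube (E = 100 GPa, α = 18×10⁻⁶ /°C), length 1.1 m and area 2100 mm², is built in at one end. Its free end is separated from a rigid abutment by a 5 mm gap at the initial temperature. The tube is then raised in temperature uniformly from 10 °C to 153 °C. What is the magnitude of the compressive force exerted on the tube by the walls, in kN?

P ≈ 0 kN

If the wall were absent the tube would grow by αΔT L = 18×10⁻⁶ × 143 × 1100 = 2.831 mm.
This is smaller than the 5 mm clearance, so the tube expands freely without reaching the stop — the stress is zero.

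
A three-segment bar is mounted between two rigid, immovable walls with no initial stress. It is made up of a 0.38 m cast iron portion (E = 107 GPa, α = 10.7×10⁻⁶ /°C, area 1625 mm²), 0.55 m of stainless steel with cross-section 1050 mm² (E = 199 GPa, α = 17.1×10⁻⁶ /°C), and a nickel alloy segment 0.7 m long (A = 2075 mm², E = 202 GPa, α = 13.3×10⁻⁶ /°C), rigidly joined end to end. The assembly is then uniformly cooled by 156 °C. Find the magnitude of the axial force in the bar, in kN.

With the walls removed the bar would change length by δ_free = Σ αᵢΔT Lᵢ = 10.7×10⁻⁶×156×380 + 17.1×10⁻⁶×156×550 + 13.3×10⁻⁶×156×700 = 3.554 mm.
Since the ends are fixed, an axial force P builds up, equal in every segment, with P · Σ Lᵢ/(AᵢEᵢ) = δ_free.
The series flexibility is Σ Lᵢ/(AᵢEᵢ) = 380/(1625×107×10³) + 550/(1050×199×10³) + 700/(2075×202×10³) = 6.488×10⁻⁶ mm/N.
P = 3.554 / 6.488×10⁻⁶ = 547800 N = 547.8 kN, tensile.

P ≈ 548 kN (tensile)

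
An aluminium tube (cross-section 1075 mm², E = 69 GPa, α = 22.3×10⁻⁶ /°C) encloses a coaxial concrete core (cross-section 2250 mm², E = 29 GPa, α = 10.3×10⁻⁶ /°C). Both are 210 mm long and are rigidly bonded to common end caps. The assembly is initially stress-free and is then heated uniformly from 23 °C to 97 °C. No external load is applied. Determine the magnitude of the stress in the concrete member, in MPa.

σ ≈ 13.7 MPa (tensile)

Equilibrium of a rigid end plate with no external load gives equal and opposite internal forces ±P in the two members. Since α_{aluminium} > α_{concrete}, heating drives the aluminium into compression and the concrete into tension.
Equating the net (thermal + elastic) strains gives |α₁ − α₂|·ΔT = P·[1/(A₁E₁) + 1/(A₂E₂)].
|α₁ − α₂|·ΔT = 12×10⁻⁶ × 74 = 0.000888.
1/(A₁E₁) + 1/(A₂E₂) = 1/(1075×69×10³) + 1/(2250×29×10³) = 2.881×10⁻⁸ N⁻¹.
P = 0.000888 / 2.881×10⁻⁸ = 30830 N = 30.83 kN.
σ_{concrete} = P/A₂ = 30830/2250 = 13.7 MPa, tensile.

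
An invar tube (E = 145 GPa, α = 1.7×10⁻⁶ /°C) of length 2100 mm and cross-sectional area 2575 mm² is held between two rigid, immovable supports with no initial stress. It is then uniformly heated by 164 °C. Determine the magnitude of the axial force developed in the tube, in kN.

P ≈ 104 kN (compressive)

The ends cannot move, so σ = EαΔT = 145×10³ × 1.7×10⁻⁶ × 164 = 40.43 MPa.
P = AEαΔT = 2575 × 145×10³ × 1.7×10⁻⁶ × 164 = 104.1 kN (compressive).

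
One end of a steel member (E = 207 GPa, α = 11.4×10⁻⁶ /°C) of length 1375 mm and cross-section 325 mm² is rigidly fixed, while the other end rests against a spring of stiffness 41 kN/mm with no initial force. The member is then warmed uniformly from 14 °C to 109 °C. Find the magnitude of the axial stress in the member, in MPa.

σ ≈ 102 MPa (compressive)

Free thermal expansion: δ_free = αΔT L = 11.4×10⁻⁶ × 95 × 1375 = 1.489 mm.
With a force P in the spring, the elastic change of the member is PL/(AE) and that of the spring is P/k; compatibility requires their sum to equal δ_free.
So P = δ_free / [L/(AE) + 1/k] = 1.489 / [ 1375/(325×207×10³) + 1/(41×10³) ].
P = 1.489 / 4.483×10⁻⁵ = 33220 N.
σ = P/A = 33220/325 = 102.2 MPa.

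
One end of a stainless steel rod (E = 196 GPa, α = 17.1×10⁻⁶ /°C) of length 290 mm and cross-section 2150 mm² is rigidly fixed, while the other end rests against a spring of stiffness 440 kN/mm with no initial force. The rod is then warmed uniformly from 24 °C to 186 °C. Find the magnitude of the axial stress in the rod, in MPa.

If the spring were absent the rod would lengthen by αΔT L = 17.1×10⁻⁶ × 162 × 290 = 0.8034 mm.
Let P be the compressive force at the spring. The rod shortens elastically by PL/(AE) and the spring compresses by P/k; together these equal δ_free.
So P = δ_free / [L/(AE) + 1/k] = 0.8034 / [ 290/(2150×196×10³) + 1/(440×10³) ].
P = 0.8034 / 2.961×10⁻⁶ = 271300 N.
σ = P/A = 271300/2150 = 126.2 MPa.

σ ≈ 126 MPa (compressive)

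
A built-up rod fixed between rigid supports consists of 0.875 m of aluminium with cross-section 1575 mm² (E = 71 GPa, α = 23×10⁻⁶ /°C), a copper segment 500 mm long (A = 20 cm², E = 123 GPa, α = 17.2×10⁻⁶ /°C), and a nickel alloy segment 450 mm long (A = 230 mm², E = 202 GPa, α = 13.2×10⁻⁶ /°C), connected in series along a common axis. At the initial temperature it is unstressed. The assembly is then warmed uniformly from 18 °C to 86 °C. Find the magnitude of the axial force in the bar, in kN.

If the supports were absent, the total length change would be Σ αᵢΔT Lᵢ = 23×10⁻⁶×68×875 + 17.2×10⁻⁶×68×500 + 13.2×10⁻⁶×68×450 = 2.357 mm.
The rigid supports impose zero overall length change; the single axial force P common to all segments must satisfy P Σ Lᵢ/(AᵢEᵢ) = δ_free.
The series flexibility is Σ Lᵢ/(AᵢEᵢ) = 875/(1575×71×10³) + 500/(2000×123×10³) + 450/(230×202×10³) = 1.954×10⁻⁵ mm/N.
P = 2.357 / 1.954×10⁻⁵ = 120600 N = 120.6 kN, compressive.

P ≈ 121 kN (compressive)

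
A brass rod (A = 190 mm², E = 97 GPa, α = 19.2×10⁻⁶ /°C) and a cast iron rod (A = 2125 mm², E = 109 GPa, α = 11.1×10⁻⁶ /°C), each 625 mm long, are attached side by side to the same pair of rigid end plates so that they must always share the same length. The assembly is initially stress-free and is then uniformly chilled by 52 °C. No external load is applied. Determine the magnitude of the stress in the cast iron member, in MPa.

σ ≈ 3.38 MPa (compressive)

The brass has the larger α, so on cooling it would change length more than the cast iron if both were free. The rigid plates force a common final length, so the brass is put into tension and the cast iron into compression, with equal and opposite forces P (no external load).
Setting the final lengths equal and cancelling L: (α₁ − α₂)ΔT = P/(A₁E₁) + P/(A₂E₂).
|α₁ − α₂|·ΔT = 8.1×10⁻⁶ × 52 = 0.0004212.
1/(A₁E₁) + 1/(A₂E₂) = 1/(190×97×10³) + 1/(2125×109×10³) = 5.858×10⁻⁸ N⁻¹.
So P = 0.0004212 / 5.858×10⁻⁸ = 7.191 kN.
σ_{cast iron} = P/A₂ = 7191/2125 = 3.384 MPa, compressive.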